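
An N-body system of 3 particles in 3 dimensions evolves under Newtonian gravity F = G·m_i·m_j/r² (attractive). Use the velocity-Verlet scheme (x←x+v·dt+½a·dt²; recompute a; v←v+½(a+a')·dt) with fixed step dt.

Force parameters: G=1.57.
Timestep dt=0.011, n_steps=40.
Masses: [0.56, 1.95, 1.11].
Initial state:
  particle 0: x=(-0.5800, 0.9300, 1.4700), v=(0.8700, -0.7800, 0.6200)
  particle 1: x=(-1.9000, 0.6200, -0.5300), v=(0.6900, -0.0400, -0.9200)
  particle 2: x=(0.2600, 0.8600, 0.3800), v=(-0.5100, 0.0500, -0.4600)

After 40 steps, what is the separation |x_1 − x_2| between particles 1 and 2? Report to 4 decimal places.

1.8941

step 0: x0=(-0.5800, 0.9300, 1.4700) x1=(-1.9000, 0.6200, -0.5300) x2=(0.2600, 0.8600, 0.3800)
step 1: x0=(-0.5704, 0.9214, 1.4767) x1=(-1.8924, 0.6196, -0.5401) x2=(0.2543, 0.8605, 0.3749)
step 2: x0=(-0.5608, 0.9128, 1.4834) x1=(-1.8847, 0.6191, -0.5502) x2=(0.2486, 0.8611, 0.3699)
step 3: x0=(-0.5511, 0.9042, 1.4898) x1=(-1.8770, 0.6187, -0.5602) x2=(0.2427, 0.8616, 0.3649)
step 4: x0=(-0.5415, 0.8956, 1.4962) x1=(-1.8693, 0.6183, -0.5702) x2=(0.2368, 0.8622, 0.3599)
step 5: x0=(-0.5318, 0.8869, 1.5023) x1=(-1.8615, 0.6179, -0.5802) x2=(0.2308, 0.8627, 0.3549)
step 6: x0=(-0.5220, 0.8783, 1.5084) x1=(-1.8537, 0.6175, -0.5902) x2=(0.2246, 0.8632, 0.3500)
step 7: x0=(-0.5122, 0.8697, 1.5143) x1=(-1.8458, 0.6171, -0.6001) x2=(0.2184, 0.8637, 0.3450)
step 8: x0=(-0.5024, 0.8610, 1.5200) x1=(-1.8378, 0.6167, -0.6100) x2=(0.2121, 0.8642, 0.3401)
step 9: x0=(-0.4926, 0.8524, 1.5256) x1=(-1.8299, 0.6163, -0.6199) x2=(0.2057, 0.8647, 0.3352)
step 10: x0=(-0.4828, 0.8437, 1.5311) x1=(-1.8218, 0.6159, -0.6297) x2=(0.1992, 0.8652, 0.3303)
step 11: x0=(-0.4729, 0.8350, 1.5364) x1=(-1.8138, 0.6155, -0.6395) x2=(0.1926, 0.8657, 0.3255)
step 12: x0=(-0.4630, 0.8264, 1.5416) x1=(-1.8057, 0.6152, -0.6493) x2=(0.1859, 0.8662, 0.3206)
step 13: x0=(-0.4531, 0.8177, 1.5466) x1=(-1.7975, 0.6148, -0.6590) x2=(0.1791, 0.8666, 0.3158)
step 14: x0=(-0.4431, 0.8090, 1.5515) x1=(-1.7893, 0.6144, -0.6687) x2=(0.1722, 0.8671, 0.3109)
step 15: x0=(-0.4332, 0.8003, 1.5563) x1=(-1.7811, 0.6141, -0.6784) x2=(0.1652, 0.8675, 0.3061)
step 16: x0=(-0.4232, 0.7917, 1.5609) x1=(-1.7728, 0.6137, -0.6880) x2=(0.1582, 0.8680, 0.3014)
step 17: x0=(-0.4132, 0.7830, 1.5653) x1=(-1.7644, 0.6134, -0.6976) x2=(0.1510, 0.8684, 0.2966)
step 18: x0=(-0.4032, 0.7743, 1.5696) x1=(-1.7560, 0.6131, -0.7072) x2=(0.1438, 0.8688, 0.2918)
step 19: x0=(-0.3931, 0.7657, 1.5738) x1=(-1.7476, 0.6127, -0.7167) x2=(0.1364, 0.8692, 0.2871)
step 20: x0=(-0.3831, 0.7570, 1.5778) x1=(-1.7391, 0.6124, -0.7262) x2=(0.1290, 0.8695, 0.2823)
step 21: x0=(-0.3730, 0.7484, 1.5817) x1=(-1.7306, 0.6121, -0.7357) x2=(0.1215, 0.8699, 0.2776)
step 22: x0=(-0.3630, 0.7397, 1.5854) x1=(-1.7220, 0.6118, -0.7451) x2=(0.1139, 0.8703, 0.2729)
step 23: x0=(-0.3529, 0.7311, 1.5890) x1=(-1.7133, 0.6115, -0.7545) x2=(0.1062, 0.8706, 0.2682)
step 24: x0=(-0.3428, 0.7225, 1.5924) x1=(-1.7047, 0.6112, -0.7639) x2=(0.0984, 0.8709, 0.2635)
step 25: x0=(-0.3327, 0.7139, 1.5957) x1=(-1.6959, 0.6109, -0.7732) x2=(0.0905, 0.8712, 0.2589)
step 26: x0=(-0.3226, 0.7053, 1.5989) x1=(-1.6872, 0.6106, -0.7825) x2=(0.0826, 0.8715, 0.2542)
step 27: x0=(-0.3124, 0.6967, 1.6019) x1=(-1.6783, 0.6104, -0.7917) x2=(0.0745, 0.8718, 0.2495)
step 28: x0=(-0.3023, 0.6881, 1.6048) x1=(-1.6695, 0.6101, -0.8009) x2=(0.0664, 0.8720, 0.2449)
step 29: x0=(-0.2922, 0.6795, 1.6075) x1=(-1.6605, 0.6098, -0.8101) x2=(0.0581, 0.8722, 0.2402)
step 30: x0=(-0.2821, 0.6709, 1.6101) x1=(-1.6516, 0.6096, -0.8193) x2=(0.0498, 0.8725, 0.2356)
step 31: x0=(-0.2720, 0.6624, 1.6125) x1=(-1.6425, 0.6093, -0.8284) x2=(0.0414, 0.8727, 0.2309)
step 32: x0=(-0.2618, 0.6539, 1.6148) x1=(-1.6335, 0.6091, -0.8374) x2=(0.0329, 0.8728, 0.2263)
step 33: x0=(-0.2517, 0.6454, 1.6170) x1=(-1.6243, 0.6089, -0.8464) x2=(0.0243, 0.8730, 0.2216)
step 34: x0=(-0.2416, 0.6369, 1.6190) x1=(-1.6151, 0.6086, -0.8554) x2=(0.0156, 0.8731, 0.2170)
step 35: x0=(-0.2315, 0.6284, 1.6209) x1=(-1.6059, 0.6084, -0.8644) x2=(0.0068, 0.8732, 0.2123)
step 36: x0=(-0.2214, 0.6199, 1.6227) x1=(-1.5966, 0.6082, -0.8733) x2=(-0.0020, 0.8733, 0.2077)
step 37: x0=(-0.2113, 0.6114, 1.6243) x1=(-1.5873, 0.6080, -0.8821) x2=(-0.0109, 0.8734, 0.2030)
step 38: x0=(-0.2012, 0.6030, 1.6258) x1=(-1.5779, 0.6078, -0.8909) x2=(-0.0200, 0.8734, 0.1984)
step 39: x0=(-0.1911, 0.5946, 1.6271) x1=(-1.5685, 0.6076, -0.8997) x2=(-0.0291, 0.8735, 0.1937)
step 40: x0=(-0.1810, 0.5862, 1.6283) x1=(-1.5590, 0.6074, -0.9084) x2=(-0.0383, 0.8735, 0.1890)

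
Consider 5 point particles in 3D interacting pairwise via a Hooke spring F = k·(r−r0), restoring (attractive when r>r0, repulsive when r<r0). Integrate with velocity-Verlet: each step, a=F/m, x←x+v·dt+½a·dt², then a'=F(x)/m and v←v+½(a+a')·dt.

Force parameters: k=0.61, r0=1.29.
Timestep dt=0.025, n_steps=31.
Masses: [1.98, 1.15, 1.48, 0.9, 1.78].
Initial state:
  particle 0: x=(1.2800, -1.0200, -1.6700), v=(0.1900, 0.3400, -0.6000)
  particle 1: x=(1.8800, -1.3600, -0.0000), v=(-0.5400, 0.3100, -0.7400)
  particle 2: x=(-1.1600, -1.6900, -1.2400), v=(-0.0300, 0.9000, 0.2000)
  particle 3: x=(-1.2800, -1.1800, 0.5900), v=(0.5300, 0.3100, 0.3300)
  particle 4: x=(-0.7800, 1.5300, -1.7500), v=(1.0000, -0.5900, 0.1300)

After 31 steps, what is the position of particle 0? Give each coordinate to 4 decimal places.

step 0: x0=(1.2800, -1.0200, -1.6700) x1=(1.8800, -1.3600, -0.0000) x2=(-1.1600, -1.6900, -1.2400) x3=(-1.2800, -1.1800, 0.5900) x4=(-0.7800, 1.5300, -1.7500)
step 1: x0=(1.2844, -1.0114, -1.6848) x1=(1.8655, -1.3519, -0.0188) x2=(-1.1603, -1.6672, -1.2349) x3=(-1.2659, -1.1719, 0.5974) x4=(-0.7547, 1.5145, -1.7464)
step 2: x0=(1.2880, -1.0026, -1.6992) x1=(1.8492, -1.3432, -0.0384) x2=(-1.1598, -1.6436, -1.2296) x3=(-1.2503, -1.1632, 0.6032) x4=(-0.7289, 1.4974, -1.7422)
step 3: x0=(1.2909, -0.9936, -1.7132) x1=(1.8310, -1.3338, -0.0586) x2=(-1.1585, -1.6195, -1.2241) x3=(-1.2330, -1.1538, 0.6074) x4=(-0.7026, 1.4788, -1.7373)
step 4: x0=(1.2930, -0.9845, -1.7268) x1=(1.8110, -1.3237, -0.0794) x2=(-1.1563, -1.5947, -1.2184) x3=(-1.2141, -1.1437, 0.6098) x4=(-0.6758, 1.4588, -1.7318)
step 5: x0=(1.2945, -0.9751, -1.7400) x1=(1.7892, -1.3130, -0.1008) x2=(-1.1532, -1.5693, -1.2125) x3=(-1.1937, -1.1331, 0.6106) x4=(-0.6485, 1.4373, -1.7256)
step 6: x0=(1.2951, -0.9656, -1.7527) x1=(1.7656, -1.3016, -0.1228) x2=(-1.1494, -1.5432, -1.2065) x3=(-1.1717, -1.1217, 0.6098) x4=(-0.6207, 1.4143, -1.7189)
step 7: x0=(1.2951, -0.9559, -1.7651) x1=(1.7404, -1.2897, -0.1454) x2=(-1.1447, -1.5166, -1.2003) x3=(-1.1482, -1.1098, 0.6073) x4=(-0.5925, 1.3900, -1.7115)
step 8: x0=(1.2944, -0.9460, -1.7770) x1=(1.7135, -1.2771, -0.1685) x2=(-1.1392, -1.4895, -1.1939) x3=(-1.1232, -1.0973, 0.6031) x4=(-0.5639, 1.3643, -1.7036)
step 9: x0=(1.2929, -0.9360, -1.7885) x1=(1.6850, -1.2640, -0.1922) x2=(-1.1328, -1.4618, -1.1874) x3=(-1.0968, -1.0841, 0.5973) x4=(-0.5349, 1.3373, -1.6950)
step 10: x0=(1.2908, -0.9258, -1.7995) x1=(1.6549, -1.2502, -0.2163) x2=(-1.1257, -1.4335, -1.1808) x3=(-1.0689, -1.0704, 0.5899) x4=(-0.5055, 1.3090, -1.6859)
step 11: x0=(1.2880, -0.9154, -1.8102) x1=(1.6234, -1.2359, -0.2409) x2=(-1.1177, -1.4048, -1.1740) x3=(-1.0397, -1.0561, 0.5808) x4=(-0.4757, 1.2794, -1.6763)
step 12: x0=(1.2845, -0.9049, -1.8204) x1=(1.5904, -1.2210, -0.2659) x2=(-1.1090, -1.3755, -1.1671) x3=(-1.0091, -1.0413, 0.5701) x4=(-0.4456, 1.2487, -1.6661)
step 13: x0=(1.2803, -0.8943, -1.8302) x1=(1.5560, -1.2056, -0.2914) x2=(-1.0995, -1.3459, -1.1602) x3=(-0.9772, -1.0259, 0.5579) x4=(-0.4152, 1.2167, -1.6554)
step 14: x0=(1.2755, -0.8835, -1.8396) x1=(1.5202, -1.1896, -0.3172) x2=(-1.0892, -1.3157, -1.1531) x3=(-0.9440, -1.0100, 0.5441) x4=(-0.3844, 1.1836, -1.6442)
step 15: x0=(1.2700, -0.8725, -1.8486) x1=(1.4832, -1.1732, -0.3434) x2=(-1.0781, -1.2852, -1.1460) x3=(-0.9096, -0.9936, 0.5288) x4=(-0.3534, 1.1495, -1.6326)
step 16: x0=(1.2640, -0.8615, -1.8572) x1=(1.4450, -1.1562, -0.3699) x2=(-1.0663, -1.2542, -1.1388) x3=(-0.8740, -0.9767, 0.5120) x4=(-0.3221, 1.1142, -1.6204)
step 17: x0=(1.2573, -0.8503, -1.8653) x1=(1.4057, -1.1388, -0.3968) x2=(-1.0538, -1.2229, -1.1316) x3=(-0.8373, -0.9593, 0.4937) x4=(-0.2905, 1.0780, -1.6078)
step 18: x0=(1.2500, -0.8389, -1.8731) x1=(1.3652, -1.1209, -0.4239) x2=(-1.0406, -1.1912, -1.1243) x3=(-0.7996, -0.9414, 0.4740) x4=(-0.2588, 1.0409, -1.5948)
step 19: x0=(1.2422, -0.8275, -1.8805) x1=(1.3237, -1.1026, -0.4513) x2=(-1.0267, -1.1592, -1.1170) x3=(-0.7608, -0.9231, 0.4529) x4=(-0.2268, 1.0028, -1.5814)
step 20: x0=(1.2338, -0.8159, -1.8875) x1=(1.2813, -1.0839, -0.4789) x2=(-1.0122, -1.1268, -1.1097) x3=(-0.7210, -0.9044, 0.4305) x4=(-0.1947, 0.9638, -1.5676)
step 21: x0=(1.2249, -0.8042, -1.8941) x1=(1.2380, -1.0649, -0.5067) x2=(-0.9970, -1.0942, -1.1024) x3=(-0.6803, -0.8853, 0.4068) x4=(-0.1623, 0.9241, -1.5534)
step 22: x0=(1.2155, -0.7925, -1.9003) x1=(1.1939, -1.0454, -0.5347) x2=(-0.9812, -1.0613, -1.0950) x3=(-0.6387, -0.8659, 0.3818) x4=(-0.1299, 0.8836, -1.5389)
step 23: x0=(1.2055, -0.7806, -1.9062) x1=(1.1490, -1.0256, -0.5629) x2=(-0.9647, -1.0282, -1.0877) x3=(-0.5963, -0.8460, 0.3556) x4=(-0.0973, 0.8423, -1.5241)
step 24: x0=(1.1951, -0.7686, -1.9117) x1=(1.1035, -1.0055, -0.5912) x2=(-0.9477, -0.9949, -1.0805) x3=(-0.5532, -0.8259, 0.3283) x4=(-0.0646, 0.8005, -1.5089)
step 25: x0=(1.1843, -0.7566, -1.9169) x1=(1.0573, -0.9851, -0.6197) x2=(-0.9302, -0.9613, -1.0732) x3=(-0.5093, -0.8054, 0.2998) x4=(-0.0318, 0.7580, -1.4935)
step 26: x0=(1.1729, -0.7445, -1.9217) x1=(1.0106, -0.9644, -0.6482) x2=(-0.9121, -0.9276, -1.0661) x3=(-0.4648, -0.7846, 0.2704) x4=(0.0011, 0.7149, -1.4778)
step 27: x0=(1.1612, -0.7323, -1.9262) x1=(0.9634, -0.9435, -0.6768) x2=(-0.8936, -0.8937, -1.0590) x3=(-0.4196, -0.7636, 0.2399) x4=(0.0340, 0.6713, -1.4619)
step 28: x0=(1.1491, -0.7200, -1.9304) x1=(0.9158, -0.9224, -0.7055) x2=(-0.8746, -0.8597, -1.0519) x3=(-0.3740, -0.7423, 0.2086) x4=(0.0670, 0.6273, -1.4457)
step 29: x0=(1.1366, -0.7077, -1.9343) x1=(0.8679, -0.9010, -0.7342) x2=(-0.8552, -0.8255, -1.0450) x3=(-0.3278, -0.7208, 0.1764) x4=(0.1000, 0.5829, -1.4294)
step 30: x0=(1.1238, -0.6953, -1.9379) x1=(0.8196, -0.8796, -0.7630) x2=(-0.8353, -0.7913, -1.0381) x3=(-0.2812, -0.6991, 0.1434) x4=(0.1330, 0.5382, -1.4129)
step 31: x0=(1.1107, -0.6829, -1.9412) x1=(0.7712, -0.8580, -0.7917) x2=(-0.8152, -0.7569, -1.0313) x3=(-0.2341, -0.6772, 0.1097) x4=(0.1660, 0.4931, -1.3963)

(1.1107, -0.6829, -1.9412)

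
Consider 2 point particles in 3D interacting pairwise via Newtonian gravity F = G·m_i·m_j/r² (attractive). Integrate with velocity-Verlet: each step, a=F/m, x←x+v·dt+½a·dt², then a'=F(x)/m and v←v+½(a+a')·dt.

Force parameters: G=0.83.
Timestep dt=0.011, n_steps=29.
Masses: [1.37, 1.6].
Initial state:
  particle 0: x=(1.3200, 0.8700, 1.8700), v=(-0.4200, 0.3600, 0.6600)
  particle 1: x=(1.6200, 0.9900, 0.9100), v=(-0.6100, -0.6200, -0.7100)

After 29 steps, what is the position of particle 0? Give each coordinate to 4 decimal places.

(1.1996, 0.9863, 2.0284)

step 0: x0=(1.3200, 0.8700, 1.8700) x1=(1.6200, 0.9900, 0.9100)
step 1: x0=(1.3154, 0.8740, 1.8772) x1=(1.6133, 0.9832, 0.9023)
step 2: x0=(1.3109, 0.8780, 1.8842) x1=(1.6065, 0.9763, 0.8946)
step 3: x0=(1.3063, 0.8820, 1.8911) x1=(1.5997, 0.9695, 0.8871)
step 4: x0=(1.3019, 0.8860, 1.8979) x1=(1.5929, 0.9626, 0.8798)
step 5: x0=(1.2974, 0.8900, 1.9045) x1=(1.5860, 0.9557, 0.8725)
step 6: x0=(1.2930, 0.8940, 1.9110) x1=(1.5791, 0.9489, 0.8653)
step 7: x0=(1.2887, 0.8981, 1.9173) x1=(1.5721, 0.9420, 0.8583)
step 8: x0=(1.2844, 0.9021, 1.9236) x1=(1.5652, 0.9351, 0.8514)
step 9: x0=(1.2801, 0.9061, 1.9297) x1=(1.5582, 0.9282, 0.8446)
step 10: x0=(1.2758, 0.9102, 1.9357) x1=(1.5512, 0.9213, 0.8378)
step 11: x0=(1.2716, 0.9142, 1.9415) x1=(1.5441, 0.9144, 0.8312)
step 12: x0=(1.2674, 0.9183, 1.9472) x1=(1.5370, 0.9075, 0.8247)
step 13: x0=(1.2632, 0.9223, 1.9529) x1=(1.5300, 0.9006, 0.8183)
step 14: x0=(1.2591, 0.9264, 1.9584) x1=(1.5228, 0.8937, 0.8120)
step 15: x0=(1.2550, 0.9304, 1.9638) x1=(1.5157, 0.8868, 0.8058)
step 16: x0=(1.2509, 0.9345, 1.9690) x1=(1.5085, 0.8799, 0.7997)
step 17: x0=(1.2468, 0.9385, 1.9742) x1=(1.5013, 0.8730, 0.7937)
step 18: x0=(1.2428, 0.9425, 1.9793) x1=(1.4941, 0.8662, 0.7877)
step 19: x0=(1.2387, 0.9466, 1.9842) x1=(1.4869, 0.8593, 0.7819)
step 20: x0=(1.2347, 0.9506, 1.9891) x1=(1.4797, 0.8524, 0.7762)
step 21: x0=(1.2308, 0.9546, 1.9938) x1=(1.4724, 0.8456, 0.7705)
step 22: x0=(1.2268, 0.9586, 1.9985) x1=(1.4651, 0.8387, 0.7649)
step 23: x0=(1.2229, 0.9626, 2.0030) x1=(1.4579, 0.8319, 0.7594)
step 24: x0=(1.2189, 0.9665, 2.0075) x1=(1.4505, 0.8250, 0.7540)
step 25: x0=(1.2150, 0.9705, 2.0119) x1=(1.4432, 0.8182, 0.7487)
step 26: x0=(1.2112, 0.9745, 2.0161) x1=(1.4359, 0.8114, 0.7434)
step 27: x0=(1.2073, 0.9784, 2.0203) x1=(1.4285, 0.8046, 0.7383)
step 28: x0=(1.2034, 0.9823, 2.0244) x1=(1.4212, 0.7978, 0.7332)
step 29: x0=(1.1996, 0.9863, 2.0284) x1=(1.4138, 0.7910, 0.7282)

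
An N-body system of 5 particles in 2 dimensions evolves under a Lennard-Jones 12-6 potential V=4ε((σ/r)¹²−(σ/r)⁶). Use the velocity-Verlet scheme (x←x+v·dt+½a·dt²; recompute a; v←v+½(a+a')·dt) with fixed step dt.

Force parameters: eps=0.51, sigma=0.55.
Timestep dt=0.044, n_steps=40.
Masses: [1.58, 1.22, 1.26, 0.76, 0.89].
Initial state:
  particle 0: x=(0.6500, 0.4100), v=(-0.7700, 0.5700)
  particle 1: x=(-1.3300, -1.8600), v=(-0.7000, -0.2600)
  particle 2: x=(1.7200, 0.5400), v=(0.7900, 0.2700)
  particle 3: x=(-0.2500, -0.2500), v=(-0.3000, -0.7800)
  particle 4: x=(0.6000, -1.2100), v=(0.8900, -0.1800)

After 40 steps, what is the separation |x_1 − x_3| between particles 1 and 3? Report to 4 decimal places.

step 0: x0=(0.6500, 0.4100) x1=(-1.3300, -1.8600) x2=(1.7200, 0.5400) x3=(-0.2500, -0.2500) x4=(0.6000, -1.2100)
step 1: x0=(0.6162, 0.4350) x1=(-1.3608, -1.8714) x2=(1.7546, 0.5519) x3=(-0.2630, -0.2843) x4=(0.6391, -1.2179)
step 2: x0=(0.5824, 0.4600) x1=(-1.3916, -1.8829) x2=(1.7890, 0.5637) x3=(-0.2756, -0.3184) x4=(0.6782, -1.2256)
step 3: x0=(0.5485, 0.4848) x1=(-1.4224, -1.8943) x2=(1.8233, 0.5755) x3=(-0.2879, -0.3525) x4=(0.7171, -1.2333)
step 4: x0=(0.5147, 0.5095) x1=(-1.4532, -1.9057) x2=(1.8575, 0.5873) x3=(-0.3000, -0.3864) x4=(0.7560, -1.2408)
step 5: x0=(0.4809, 0.5342) x1=(-1.4839, -1.9171) x2=(1.8916, 0.5991) x3=(-0.3118, -0.4202) x4=(0.7948, -1.2483)
step 6: x0=(0.4470, 0.5588) x1=(-1.5147, -1.9285) x2=(1.9256, 0.6109) x3=(-0.3235, -0.4540) x4=(0.8335, -1.2558)
step 7: x0=(0.4131, 0.5833) x1=(-1.5455, -1.9399) x2=(1.9597, 0.6227) x3=(-0.3350, -0.4877) x4=(0.8722, -1.2632)
step 8: x0=(0.3792, 0.6077) x1=(-1.5762, -1.9513) x2=(1.9937, 0.6345) x3=(-0.3463, -0.5213) x4=(0.9109, -1.2705)
step 9: x0=(0.3453, 0.6322) x1=(-1.6070, -1.9627) x2=(2.0277, 0.6463) x3=(-0.3576, -0.5549) x4=(0.9495, -1.2779)
step 10: x0=(0.3114, 0.6565) x1=(-1.6377, -1.9741) x2=(2.0616, 0.6581) x3=(-0.3688, -0.5884) x4=(0.9880, -1.2851)
step 11: x0=(0.2775, 0.6809) x1=(-1.6685, -1.9855) x2=(2.0956, 0.6699) x3=(-0.3799, -0.6219) x4=(1.0266, -1.2924)
step 12: x0=(0.2435, 0.7052) x1=(-1.6992, -1.9969) x2=(2.1295, 0.6817) x3=(-0.3909, -0.6553) x4=(1.0650, -1.2996)
step 13: x0=(0.2096, 0.7295) x1=(-1.7299, -2.0083) x2=(2.1635, 0.6935) x3=(-0.4019, -0.6887) x4=(1.1035, -1.3069)
step 14: x0=(0.1757, 0.7537) x1=(-1.7607, -2.0196) x2=(2.1974, 0.7053) x3=(-0.4129, -0.7221) x4=(1.1420, -1.3141)
step 15: x0=(0.1417, 0.7780) x1=(-1.7914, -2.0310) x2=(2.2313, 0.7170) x3=(-0.4239, -0.7555) x4=(1.1804, -1.3213)
step 16: x0=(0.1078, 0.8022) x1=(-1.8221, -2.0424) x2=(2.2653, 0.7288) x3=(-0.4348, -0.7889) x4=(1.2188, -1.3285)
step 17: x0=(0.0738, 0.8264) x1=(-1.8528, -2.0537) x2=(2.2992, 0.7406) x3=(-0.4457, -0.8223) x4=(1.2572, -1.3357)
step 18: x0=(0.0399, 0.8507) x1=(-1.8835, -2.0651) x2=(2.3331, 0.7524) x3=(-0.4566, -0.8557) x4=(1.2956, -1.3428)
step 19: x0=(0.0059, 0.8749) x1=(-1.9142, -2.0764) x2=(2.3670, 0.7642) x3=(-0.4675, -0.8890) x4=(1.3339, -1.3500)
step 20: x0=(-0.0280, 0.8991) x1=(-1.9449, -2.0878) x2=(2.4009, 0.7759) x3=(-0.4783, -0.9224) x4=(1.3723, -1.3572)
step 21: x0=(-0.0620, 0.9233) x1=(-1.9756, -2.0991) x2=(2.4348, 0.7877) x3=(-0.4892, -0.9557) x4=(1.4106, -1.3644)
step 22: x0=(-0.0959, 0.9475) x1=(-2.0063, -2.1104) x2=(2.4687, 0.7995) x3=(-0.5001, -0.9891) x4=(1.4490, -1.3715)
step 23: x0=(-0.1299, 0.9717) x1=(-2.0370, -2.1218) x2=(2.5027, 0.8113) x3=(-0.5109, -1.0225) x4=(1.4873, -1.3787)
step 24: x0=(-0.1638, 0.9958) x1=(-2.0677, -2.1331) x2=(2.5366, 0.8230) x3=(-0.5218, -1.0558) x4=(1.5256, -1.3858)
step 25: x0=(-0.1978, 1.0200) x1=(-2.0984, -2.1444) x2=(2.5705, 0.8348) x3=(-0.5327, -1.0892) x4=(1.5640, -1.3930)
step 26: x0=(-0.2317, 1.0442) x1=(-2.1290, -2.1557) x2=(2.6044, 0.8466) x3=(-0.5436, -1.1225) x4=(1.6023, -1.4001)
step 27: x0=(-0.2657, 1.0684) x1=(-2.1597, -2.1671) x2=(2.6383, 0.8583) x3=(-0.5545, -1.1559) x4=(1.6406, -1.4073)
step 28: x0=(-0.2996, 1.0926) x1=(-2.1903, -2.1784) x2=(2.6722, 0.8701) x3=(-0.5653, -1.1893) x4=(1.6789, -1.4144)
step 29: x0=(-0.3336, 1.1167) x1=(-2.2210, -2.1897) x2=(2.7061, 0.8819) x3=(-0.5762, -1.2226) x4=(1.7173, -1.4216)
step 30: x0=(-0.3675, 1.1409) x1=(-2.2516, -2.2010) x2=(2.7400, 0.8936) x3=(-0.5871, -1.2560) x4=(1.7556, -1.4287)
step 31: x0=(-0.4015, 1.1651) x1=(-2.2823, -2.2123) x2=(2.7739, 0.9054) x3=(-0.5980, -1.2894) x4=(1.7939, -1.4359)
step 32: x0=(-0.4354, 1.1893) x1=(-2.3129, -2.2236) x2=(2.8078, 0.9172) x3=(-0.6089, -1.3228) x4=(1.8322, -1.4430)
step 33: x0=(-0.4694, 1.2134) x1=(-2.3435, -2.2349) x2=(2.8417, 0.9289) x3=(-0.6199, -1.3561) x4=(1.8705, -1.4501)
step 34: x0=(-0.5033, 1.2376) x1=(-2.3742, -2.2462) x2=(2.8756, 0.9407) x3=(-0.6308, -1.3895) x4=(1.9088, -1.4573)
step 35: x0=(-0.5373, 1.2618) x1=(-2.4048, -2.2575) x2=(2.9095, 0.9525) x3=(-0.6417, -1.4229) x4=(1.9471, -1.4644)
step 36: x0=(-0.5712, 1.2859) x1=(-2.4354, -2.2688) x2=(2.9434, 0.9642) x3=(-0.6526, -1.4563) x4=(1.9855, -1.4715)
step 37: x0=(-0.6052, 1.3101) x1=(-2.4660, -2.2801) x2=(2.9773, 0.9760) x3=(-0.6636, -1.4897) x4=(2.0238, -1.4787)
step 38: x0=(-0.6391, 1.3343) x1=(-2.4966, -2.2913) x2=(3.0112, 0.9877) x3=(-0.6745, -1.5231) x4=(2.0621, -1.4858)
step 39: x0=(-0.6731, 1.3584) x1=(-2.5272, -2.3026) x2=(3.0451, 0.9995) x3=(-0.6855, -1.5565) x4=(2.1004, -1.4930)
step 40: x0=(-0.7070, 1.3826) x1=(-2.5578, -2.3139) x2=(3.0790, 1.0113) x3=(-0.6964, -1.5899) x4=(2.1387, -1.5001)

1.9973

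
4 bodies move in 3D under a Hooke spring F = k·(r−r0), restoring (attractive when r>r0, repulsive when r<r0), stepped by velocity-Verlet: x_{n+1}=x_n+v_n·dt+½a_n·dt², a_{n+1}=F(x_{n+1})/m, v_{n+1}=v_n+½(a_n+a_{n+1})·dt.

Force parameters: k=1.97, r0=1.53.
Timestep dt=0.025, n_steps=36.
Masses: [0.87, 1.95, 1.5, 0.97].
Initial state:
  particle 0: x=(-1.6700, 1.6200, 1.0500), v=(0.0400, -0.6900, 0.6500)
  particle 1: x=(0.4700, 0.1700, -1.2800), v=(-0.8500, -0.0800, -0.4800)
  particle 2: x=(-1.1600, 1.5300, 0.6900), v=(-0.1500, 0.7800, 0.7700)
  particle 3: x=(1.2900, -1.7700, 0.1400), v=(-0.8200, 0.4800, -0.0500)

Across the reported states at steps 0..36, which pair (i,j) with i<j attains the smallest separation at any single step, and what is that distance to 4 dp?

step 0: x0=(-1.6700, 1.6200, 1.0500) x1=(0.4700, 0.1700, -1.2800) x2=(-1.1600, 1.5300, 0.6900) x3=(1.2900, -1.7700, 0.1400)
step 1: x0=(-1.6673, 1.6007, 1.0653) x1=(0.4482, 0.1682, -1.2911) x2=(-1.1625, 1.5483, 0.7085) x3=(1.2671, -1.7548, 0.1390)
step 2: x0=(-1.6612, 1.5772, 1.0785) x1=(0.4254, 0.1669, -1.3004) x2=(-1.1625, 1.5643, 0.7255) x3=(1.2393, -1.7331, 0.1385)
step 3: x0=(-1.6517, 1.5495, 1.0898) x1=(0.4016, 0.1660, -1.3080) x2=(-1.1600, 1.5781, 0.7410) x3=(1.2068, -1.7050, 0.1386)
step 4: x0=(-1.6391, 1.5176, 1.0990) x1=(0.3768, 0.1655, -1.3137) x2=(-1.1551, 1.5896, 0.7549) x3=(1.1696, -1.6708, 0.1392)
step 5: x0=(-1.6234, 1.4816, 1.1063) x1=(0.3510, 0.1656, -1.3176) x2=(-1.1478, 1.5991, 0.7673) x3=(1.1279, -1.6304, 0.1404)
step 6: x0=(-1.6048, 1.4415, 1.1115) x1=(0.3243, 0.1660, -1.3196) x2=(-1.1381, 1.6064, 0.7781) x3=(1.0818, -1.5841, 0.1421)
step 7: x0=(-1.5832, 1.3973, 1.1147) x1=(0.2966, 0.1670, -1.3199) x2=(-1.1261, 1.6118, 0.7873) x3=(1.0315, -1.5321, 0.1445)
step 8: x0=(-1.5590, 1.3492, 1.1159) x1=(0.2681, 0.1684, -1.3184) x2=(-1.1120, 1.6154, 0.7949) x3=(0.9771, -1.4747, 0.1475)
step 9: x0=(-1.5321, 1.2971, 1.1152) x1=(0.2386, 0.1703, -1.3151) x2=(-1.0957, 1.6172, 0.8010) x3=(0.9189, -1.4120, 0.1511)
step 10: x0=(-1.5027, 1.2413, 1.1125) x1=(0.2083, 0.1727, -1.3101) x2=(-1.0774, 1.6174, 0.8056) x3=(0.8570, -1.3443, 0.1553)
step 11: x0=(-1.4710, 1.1819, 1.1078) x1=(0.1772, 0.1756, -1.3034) x2=(-1.0572, 1.6160, 0.8088) x3=(0.7918, -1.2720, 0.1601)
step 12: x0=(-1.4371, 1.1190, 1.1012) x1=(0.1454, 0.1790, -1.2950) x2=(-1.0353, 1.6132, 0.8105) x3=(0.7234, -1.1954, 0.1655)
step 13: x0=(-1.4011, 1.0529, 1.0927) x1=(0.1128, 0.1828, -1.2850) x2=(-1.0117, 1.6091, 0.8109) x3=(0.6521, -1.1148, 0.1715)
step 14: x0=(-1.3632, 0.9838, 1.0823) x1=(0.0795, 0.1871, -1.2735) x2=(-0.9867, 1.6038, 0.8100) x3=(0.5782, -1.0306, 0.1780)
step 15: x0=(-1.3235, 0.9119, 1.0702) x1=(0.0455, 0.1918, -1.2606) x2=(-0.9603, 1.5974, 0.8078) x3=(0.5020, -0.9430, 0.1851)
step 16: x0=(-1.2822, 0.8375, 1.0563) x1=(0.0109, 0.1970, -1.2462) x2=(-0.9327, 1.5899, 0.8045) x3=(0.4237, -0.8526, 0.1928)
step 17: x0=(-1.2396, 0.7610, 1.0408) x1=(-0.0242, 0.2027, -1.2305) x2=(-0.9041, 1.5815, 0.8001) x3=(0.3436, -0.7597, 0.2010)
step 18: x0=(-1.1958, 0.6826, 1.0237) x1=(-0.0598, 0.2087, -1.2135) x2=(-0.8745, 1.5723, 0.7946) x3=(0.2622, -0.6646, 0.2096)
step 19: x0=(-1.1510, 0.6027, 1.0053) x1=(-0.0960, 0.2152, -1.1954) x2=(-0.8441, 1.5622, 0.7882) x3=(0.1795, -0.5677, 0.2186)
step 20: x0=(-1.1054, 0.5216, 0.9855) x1=(-0.1325, 0.2221, -1.1762) x2=(-0.8131, 1.5515, 0.7808) x3=(0.0960, -0.4695, 0.2280)
step 21: x0=(-1.0593, 0.4395, 0.9647) x1=(-0.1695, 0.2293, -1.1560) x2=(-0.7815, 1.5401, 0.7727) x3=(0.0119, -0.3703, 0.2377)
step 22: x0=(-1.0129, 0.3569, 0.9429) x1=(-0.2067, 0.2369, -1.1349) x2=(-0.7494, 1.5282, 0.7638) x3=(-0.0724, -0.2704, 0.2476)
step 23: x0=(-0.9665, 0.2739, 0.9204) x1=(-0.2443, 0.2448, -1.1130) x2=(-0.7171, 1.5159, 0.7542) x3=(-0.1568, -0.1701, 0.2575)
step 24: x0=(-0.9202, 0.1908, 0.8975) x1=(-0.2821, 0.2531, -1.0904) x2=(-0.6844, 1.5031, 0.7440) x3=(-0.2409, -0.0696, 0.2674)
step 25: x0=(-0.8744, 0.1076, 0.8743) x1=(-0.3200, 0.2615, -1.0671) x2=(-0.6516, 1.4901, 0.7332) x3=(-0.3246, 0.0308, 0.2771)
step 26: x0=(-0.8290, 0.0244, 0.8513) x1=(-0.3582, 0.2702, -1.0434) x2=(-0.6187, 1.4768, 0.7220) x3=(-0.4077, 0.1311, 0.2863)
step 27: x0=(-0.7841, -0.0589, 0.8286) x1=(-0.3964, 0.2791, -1.0191) x2=(-0.5857, 1.4633, 0.7104) x3=(-0.4901, 0.2315, 0.2948)
step 28: x0=(-0.7397, -0.1427, 0.8063) x1=(-0.4347, 0.2882, -0.9945) x2=(-0.5527, 1.4497, 0.6984) x3=(-0.5721, 0.3320, 0.3027)
step 29: x0=(-0.6955, -0.2270, 0.7843) x1=(-0.4730, 0.2974, -0.9695) x2=(-0.5197, 1.4361, 0.6862) x3=(-0.6539, 0.4328, 0.3100)
step 30: x0=(-0.6512, -0.3118, 0.7625) x1=(-0.5114, 0.3067, -0.9442) x2=(-0.4867, 1.4225, 0.6738) x3=(-0.7357, 0.5339, 0.3169)
step 31: x0=(-0.6068, -0.3969, 0.7407) x1=(-0.5497, 0.3161, -0.9187) x2=(-0.4535, 1.4090, 0.6613) x3=(-0.8178, 0.6350, 0.3235)
step 32: x0=(-0.5623, -0.4819, 0.7187) x1=(-0.5881, 0.3255, -0.8929) x2=(-0.4202, 1.3954, 0.6487) x3=(-0.9004, 0.7360, 0.3298)
step 33: x0=(-0.5177, -0.5665, 0.6964) x1=(-0.6263, 0.3349, -0.8669) x2=(-0.3866, 1.3818, 0.6361) x3=(-0.9836, 0.8367, 0.3360)
step 34: x0=(-0.4730, -0.6504, 0.6737) x1=(-0.6645, 0.3443, -0.8407) x2=(-0.3527, 1.3680, 0.6235) x3=(-1.0674, 0.9369, 0.3421)
step 35: x0=(-0.4284, -0.7330, 0.6507) x1=(-0.7026, 0.3537, -0.8142) x2=(-0.3185, 1.3540, 0.6108) x3=(-1.1518, 1.0366, 0.3482)
step 36: x0=(-0.3841, -0.8141, 0.6272) x1=(-0.7406, 0.3630, -0.7876) x2=(-0.2839, 1.3395, 0.5982) x3=(-1.2368, 1.1357, 0.3542)

pair (0,2), distance 0.5958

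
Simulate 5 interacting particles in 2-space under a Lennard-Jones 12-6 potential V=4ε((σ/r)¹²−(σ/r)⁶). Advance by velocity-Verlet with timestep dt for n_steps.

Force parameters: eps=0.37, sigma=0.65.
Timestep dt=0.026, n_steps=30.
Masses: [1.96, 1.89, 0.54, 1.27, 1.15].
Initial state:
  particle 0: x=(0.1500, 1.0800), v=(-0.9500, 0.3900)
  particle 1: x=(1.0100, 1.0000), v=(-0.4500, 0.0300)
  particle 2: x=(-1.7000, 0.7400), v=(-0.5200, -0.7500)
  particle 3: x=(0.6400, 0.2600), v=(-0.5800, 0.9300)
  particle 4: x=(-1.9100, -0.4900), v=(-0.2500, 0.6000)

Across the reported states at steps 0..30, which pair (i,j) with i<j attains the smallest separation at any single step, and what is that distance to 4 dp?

step 0: x0=(0.1500, 1.0800) x1=(1.0100, 1.0000) x2=(-1.7000, 0.7400) x3=(0.6400, 0.2600) x4=(-1.9100, -0.4900)
step 1: x0=(0.1256, 1.0900) x1=(0.9980, 1.0006) x2=(-1.7135, 0.7204) x3=(0.6250, 0.2847) x4=(-1.9165, -0.4744)
step 2: x0=(0.1017, 1.0998) x1=(0.9853, 1.0008) x2=(-1.7271, 0.7006) x3=(0.6101, 0.3103) x4=(-1.9230, -0.4586)
step 3: x0=(0.0783, 1.1092) x1=(0.9721, 1.0006) x2=(-1.7407, 0.6806) x3=(0.5953, 0.3370) x4=(-1.9294, -0.4428)
step 4: x0=(0.0554, 1.1184) x1=(0.9583, 1.0002) x2=(-1.7543, 0.6603) x3=(0.5805, 0.3645) x4=(-1.9359, -0.4268)
step 5: x0=(0.0330, 1.1273) x1=(0.9441, 0.9996) x2=(-1.7679, 0.6395) x3=(0.5655, 0.3925) x4=(-1.9423, -0.4106)
step 6: x0=(0.0111, 1.1358) x1=(0.9298, 0.9994) x2=(-1.7817, 0.6183) x3=(0.5500, 0.4207) x4=(-1.9486, -0.3942)
step 7: x0=(-0.0103, 1.1441) x1=(0.9157, 1.0002) x2=(-1.7955, 0.5965) x3=(0.5332, 0.4478) x4=(-1.9549, -0.3775)
step 8: x0=(-0.0312, 1.1520) x1=(0.9028, 1.0030) x2=(-1.8094, 0.5740) x3=(0.5140, 0.4723) x4=(-1.9612, -0.3604)
step 9: x0=(-0.0516, 1.1595) x1=(0.8920, 1.0091) x2=(-1.8235, 0.5505) x3=(0.4910, 0.4926) x4=(-1.9674, -0.3429)
step 10: x0=(-0.0714, 1.1667) x1=(0.8835, 1.0186) x2=(-1.8378, 0.5257) x3=(0.4636, 0.5084) x4=(-1.9734, -0.3249)
step 11: x0=(-0.0908, 1.1735) x1=(0.8770, 1.0309) x2=(-1.8523, 0.4996) x3=(0.4324, 0.5206) x4=(-1.9794, -0.3061)
step 12: x0=(-0.1096, 1.1799) x1=(0.8717, 1.0448) x2=(-1.8670, 0.4717) x3=(0.3987, 0.5309) x4=(-1.9853, -0.2866)
step 13: x0=(-0.1280, 1.1860) x1=(0.8667, 1.0593) x2=(-1.8819, 0.4424) x3=(0.3637, 0.5409) x4=(-1.9910, -0.2664)
step 14: x0=(-0.1459, 1.1916) x1=(0.8617, 1.0741) x2=(-1.8967, 0.4141) x3=(0.3281, 0.5513) x4=(-1.9968, -0.2466)
step 15: x0=(-0.1633, 1.1968) x1=(0.8563, 1.0886) x2=(-1.9100, 0.3955) x3=(0.2924, 0.5625) x4=(-2.0033, -0.2314)
step 16: x0=(-0.1803, 1.2017) x1=(0.8504, 1.1029) x2=(-1.9193, 0.4037) x3=(0.2567, 0.5747) x4=(-2.0117, -0.2287)
step 17: x0=(-0.1970, 1.2062) x1=(0.8441, 1.1169) x2=(-1.9252, 0.4350) x3=(0.2212, 0.5878) x4=(-2.0216, -0.2370)
step 18: x0=(-0.2134, 1.2105) x1=(0.8371, 1.1306) x2=(-1.9302, 0.4731) x3=(0.1860, 0.6017) x4=(-2.0320, -0.2484)
step 19: x0=(-0.2296, 1.2149) x1=(0.8297, 1.1440) x2=(-1.9351, 0.5112) x3=(0.1514, 0.6160) x4=(-2.0425, -0.2598)
step 20: x0=(-0.2460, 1.2196) x1=(0.8218, 1.1572) x2=(-1.9402, 0.5479) x3=(0.1177, 0.6301) x4=(-2.0528, -0.2705)
step 21: x0=(-0.2628, 1.2252) x1=(0.8134, 1.1701) x2=(-1.9455, 0.5828) x3=(0.0854, 0.6431) x4=(-2.0630, -0.2804)
step 22: x0=(-0.2805, 1.2325) x1=(0.8046, 1.1828) x2=(-1.9510, 0.6164) x3=(0.0550, 0.6539) x4=(-2.0731, -0.2897)
step 23: x0=(-0.2994, 1.2421) x1=(0.7955, 1.1953) x2=(-1.9566, 0.6488) x3=(0.0270, 0.6614) x4=(-2.0831, -0.2984)
step 24: x0=(-0.3196, 1.2542) x1=(0.7859, 1.2077) x2=(-1.9623, 0.6802) x3=(0.0016, 0.6653) x4=(-2.0931, -0.3067)
step 25: x0=(-0.3409, 1.2684) x1=(0.7761, 1.2199) x2=(-1.9681, 0.7110) x3=(-0.0217, 0.6661) x4=(-2.1030, -0.3146)
step 26: x0=(-0.3629, 1.2841) x1=(0.7659, 1.2320) x2=(-1.9740, 0.7412) x3=(-0.0434, 0.6647) x4=(-2.1129, -0.3223)
step 27: x0=(-0.3852, 1.3007) x1=(0.7555, 1.2440) x2=(-1.9798, 0.7709) x3=(-0.0642, 0.6623) x4=(-2.1228, -0.3297)
step 28: x0=(-0.4076, 1.3175) x1=(0.7448, 1.2559) x2=(-1.9857, 0.8003) x3=(-0.0846, 0.6596) x4=(-2.1326, -0.3370)
step 29: x0=(-0.4299, 1.3343) x1=(0.7339, 1.2676) x2=(-1.9916, 0.8294) x3=(-0.1048, 0.6571) x4=(-2.1424, -0.3442)
step 30: x0=(-0.4520, 1.3508) x1=(0.7228, 1.2793) x2=(-1.9975, 0.8583) x3=(-0.1250, 0.6552) x4=(-2.1522, -0.3512)

pair (2,4), distance 0.6337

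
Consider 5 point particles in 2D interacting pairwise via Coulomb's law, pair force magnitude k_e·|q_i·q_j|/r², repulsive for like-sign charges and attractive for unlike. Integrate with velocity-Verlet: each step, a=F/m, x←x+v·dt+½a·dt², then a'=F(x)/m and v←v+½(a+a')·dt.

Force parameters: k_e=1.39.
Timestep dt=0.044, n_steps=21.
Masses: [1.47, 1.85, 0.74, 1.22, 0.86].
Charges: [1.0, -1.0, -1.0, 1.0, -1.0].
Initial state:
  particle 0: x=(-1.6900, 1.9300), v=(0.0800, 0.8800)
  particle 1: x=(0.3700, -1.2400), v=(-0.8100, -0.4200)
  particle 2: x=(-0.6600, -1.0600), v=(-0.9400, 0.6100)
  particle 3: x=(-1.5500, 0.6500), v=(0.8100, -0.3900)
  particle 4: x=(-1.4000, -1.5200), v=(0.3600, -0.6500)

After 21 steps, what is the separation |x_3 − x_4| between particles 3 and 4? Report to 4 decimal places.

2.1732

step 0: x0=(-1.6900, 1.9300) x1=(0.3700, -1.2400) x2=(-0.6600, -1.0600) x3=(-1.5500, 0.6500) x4=(-1.4000, -1.5200)
step 1: x0=(-1.6865, 1.9691) x1=(0.3351, -1.2584) x2=(-0.7012, -1.0310) x3=(-1.5140, 0.6316) x4=(-1.3864, -1.5493)
step 2: x0=(-1.6829, 2.0087) x1=(0.3018, -1.2769) x2=(-0.7423, -0.9970) x3=(-1.4774, 0.6107) x4=(-1.3773, -1.5804)
step 3: x0=(-1.6794, 2.0488) x1=(0.2700, -1.2953) x2=(-0.7834, -0.9576) x3=(-1.4400, 0.5874) x4=(-1.3724, -1.6137)
step 4: x0=(-1.6759, 2.0893) x1=(0.2396, -1.3137) x2=(-0.8247, -0.9121) x3=(-1.4019, 0.5616) x4=(-1.3713, -1.6493)
step 5: x0=(-1.6723, 2.1301) x1=(0.2106, -1.3321) x2=(-0.8668, -0.8606) x3=(-1.3631, 0.5334) x4=(-1.3736, -1.6873)
step 6: x0=(-1.6689, 2.1713) x1=(0.1829, -1.3506) x2=(-0.9099, -0.8027) x3=(-1.3236, 0.5028) x4=(-1.3788, -1.7275)
step 7: x0=(-1.6654, 2.2126) x1=(0.1564, -1.3691) x2=(-0.9543, -0.7385) x3=(-1.2833, 0.4695) x4=(-1.3865, -1.7698)
step 8: x0=(-1.6619, 2.2540) x1=(0.1310, -1.3876) x2=(-1.0003, -0.6679) x3=(-1.2423, 0.4334) x4=(-1.3963, -1.8138)
step 9: x0=(-1.6585, 2.2956) x1=(0.1067, -1.4061) x2=(-1.0478, -0.5907) x3=(-1.2006, 0.3942) x4=(-1.4080, -1.8594)
step 10: x0=(-1.6550, 2.3372) x1=(0.0833, -1.4245) x2=(-1.0969, -0.5064) x3=(-1.1581, 0.3515) x4=(-1.4213, -1.9063)
step 11: x0=(-1.6516, 2.3789) x1=(0.0607, -1.4428) x2=(-1.1473, -0.4140) x3=(-1.1151, 0.3045) x4=(-1.4361, -1.9543)
step 12: x0=(-1.6482, 2.4205) x1=(0.0389, -1.4610) x2=(-1.1984, -0.3118) x3=(-1.0719, 0.2520) x4=(-1.4523, -2.0032)
step 13: x0=(-1.6448, 2.4620) x1=(0.0179, -1.4789) x2=(-1.2478, -0.1964) x3=(-1.0299, 0.1917) x4=(-1.4697, -2.0528)
step 14: x0=(-1.6414, 2.5035) x1=(-0.0026, -1.4965) x2=(-1.2891, -0.0627) x3=(-0.9930, 0.1204) x4=(-1.4882, -2.1031)
step 15: x0=(-1.6380, 2.5447) x1=(-0.0225, -1.5139) x2=(-1.3054, 0.0890) x3=(-0.9712, 0.0382) x4=(-1.5078, -2.1537)
step 16: x0=(-1.6346, 2.5858) x1=(-0.0420, -1.5308) x2=(-1.2908, 0.2378) x3=(-0.9682, -0.0423) x4=(-1.5285, -2.2048)
step 17: x0=(-1.6312, 2.6266) x1=(-0.0610, -1.5473) x2=(-1.2617, 0.3755) x3=(-0.9740, -0.1163) x4=(-1.5500, -2.2560)
step 18: x0=(-1.6277, 2.6672) x1=(-0.0797, -1.5632) x2=(-1.2273, 0.5052) x3=(-0.9829, -0.1857) x4=(-1.5726, -2.3075)
step 19: x0=(-1.6242, 2.7074) x1=(-0.0981, -1.5787) x2=(-1.1910, 0.6304) x3=(-0.9927, -0.2526) x4=(-1.5959, -2.3591)
step 20: x0=(-1.6207, 2.7472) x1=(-0.1164, -1.5936) x2=(-1.1542, 0.7530) x3=(-1.0027, -0.3183) x4=(-1.6202, -2.4109)
step 21: x0=(-1.6170, 2.7867) x1=(-0.1344, -1.6079) x2=(-1.1173, 0.8741) x3=(-1.0126, -0.3836) x4=(-1.6452, -2.4626)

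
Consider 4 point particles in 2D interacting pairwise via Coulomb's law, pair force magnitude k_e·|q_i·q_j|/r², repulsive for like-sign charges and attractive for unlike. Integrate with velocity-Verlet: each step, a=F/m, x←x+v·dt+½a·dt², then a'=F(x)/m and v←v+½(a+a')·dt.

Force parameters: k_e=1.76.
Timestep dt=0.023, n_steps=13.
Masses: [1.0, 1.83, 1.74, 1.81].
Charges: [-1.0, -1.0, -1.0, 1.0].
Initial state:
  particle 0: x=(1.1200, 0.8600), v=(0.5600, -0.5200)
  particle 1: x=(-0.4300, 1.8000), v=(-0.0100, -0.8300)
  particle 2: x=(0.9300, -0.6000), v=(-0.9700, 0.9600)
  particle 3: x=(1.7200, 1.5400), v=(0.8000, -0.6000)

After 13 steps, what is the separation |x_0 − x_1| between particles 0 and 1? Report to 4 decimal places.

step 0: x0=(1.1200, 0.8600) x1=(-0.4300, 1.8000) x2=(0.9300, -0.6000) x3=(1.7200, 1.5400)
step 1: x0=(1.1334, 0.8486) x1=(-0.4303, 1.7810) x2=(0.9077, -0.5780) x3=(1.7381, 1.5259)
step 2: x0=(1.1479, 0.8383) x1=(-0.4306, 1.7621) x2=(0.8855, -0.5563) x3=(1.7557, 1.5113)
step 3: x0=(1.1634, 0.8292) x1=(-0.4310, 1.7433) x2=(0.8632, -0.5347) x3=(1.7727, 1.4961)
step 4: x0=(1.1801, 0.8213) x1=(-0.4314, 1.7247) x2=(0.8410, -0.5135) x3=(1.7891, 1.4804)
step 5: x0=(1.1979, 0.8146) x1=(-0.4319, 1.7061) x2=(0.8188, -0.4924) x3=(1.8050, 1.4642)
step 6: x0=(1.2169, 0.8090) x1=(-0.4325, 1.6877) x2=(0.7967, -0.4716) x3=(1.8202, 1.4473)
step 7: x0=(1.2371, 0.8048) x1=(-0.4331, 1.6695) x2=(0.7745, -0.4511) x3=(1.8348, 1.4299)
step 8: x0=(1.2586, 0.8017) x1=(-0.4339, 1.6514) x2=(0.7523, -0.4308) x3=(1.8489, 1.4119)
step 9: x0=(1.2814, 0.8000) x1=(-0.4347, 1.6334) x2=(0.7301, -0.4108) x3=(1.8622, 1.3934)
step 10: x0=(1.3056, 0.7996) x1=(-0.4355, 1.6155) x2=(0.7079, -0.3910) x3=(1.8749, 1.3742)
step 11: x0=(1.3313, 0.8006) x1=(-0.4365, 1.5978) x2=(0.6857, -0.3715) x3=(1.8869, 1.3543)
step 12: x0=(1.3585, 0.8030) x1=(-0.4375, 1.5802) x2=(0.6635, -0.3522) x3=(1.8981, 1.3338)
step 13: x0=(1.3873, 0.8069) x1=(-0.4386, 1.5627) x2=(0.6412, -0.3332) x3=(1.9085, 1.3126)

1.9762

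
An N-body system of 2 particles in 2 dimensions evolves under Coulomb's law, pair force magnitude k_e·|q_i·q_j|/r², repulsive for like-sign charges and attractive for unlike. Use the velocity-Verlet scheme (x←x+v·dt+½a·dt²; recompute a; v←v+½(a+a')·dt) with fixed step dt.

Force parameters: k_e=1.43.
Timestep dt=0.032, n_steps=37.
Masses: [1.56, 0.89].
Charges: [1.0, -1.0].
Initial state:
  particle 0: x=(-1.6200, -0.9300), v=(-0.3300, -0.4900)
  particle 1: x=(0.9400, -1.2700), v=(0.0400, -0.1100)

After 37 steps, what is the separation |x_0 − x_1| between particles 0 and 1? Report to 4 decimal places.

2.7541

step 0: x0=(-1.6200, -0.9300) x1=(0.9400, -1.2700)
step 1: x0=(-1.6305, -0.9457) x1=(0.9412, -1.2735)
step 2: x0=(-1.6408, -0.9614) x1=(0.9421, -1.2770)
step 3: x0=(-1.6511, -0.9771) x1=(0.9427, -1.2804)
step 4: x0=(-1.6611, -0.9929) x1=(0.9432, -1.2838)
step 5: x0=(-1.6711, -1.0086) x1=(0.9434, -1.2872)
step 6: x0=(-1.6809, -1.0244) x1=(0.9433, -1.2906)
step 7: x0=(-1.6906, -1.0402) x1=(0.9431, -1.2939)
step 8: x0=(-1.7001, -1.0560) x1=(0.9425, -1.2972)
step 9: x0=(-1.7095, -1.0718) x1=(0.9418, -1.3005)
step 10: x0=(-1.7188, -1.0876) x1=(0.9408, -1.3038)
step 11: x0=(-1.7279, -1.1034) x1=(0.9396, -1.3071)
step 12: x0=(-1.7369, -1.1193) x1=(0.9382, -1.3103)
step 13: x0=(-1.7458, -1.1351) x1=(0.9365, -1.3135)
step 14: x0=(-1.7546, -1.1510) x1=(0.9346, -1.3167)
step 15: x0=(-1.7632, -1.1668) x1=(0.9325, -1.3199)
step 16: x0=(-1.7717, -1.1827) x1=(0.9302, -1.3231)
step 17: x0=(-1.7800, -1.1986) x1=(0.9276, -1.3263)
step 18: x0=(-1.7883, -1.2145) x1=(0.9248, -1.3294)
step 19: x0=(-1.7964, -1.2304) x1=(0.9218, -1.3326)
step 20: x0=(-1.8044, -1.2463) x1=(0.9186, -1.3357)
step 21: x0=(-1.8122, -1.2622) x1=(0.9151, -1.3389)
step 22: x0=(-1.8200, -1.2781) x1=(0.9115, -1.3420)
step 23: x0=(-1.8276, -1.2940) x1=(0.9076, -1.3451)
step 24: x0=(-1.8351, -1.3099) x1=(0.9034, -1.3482)
step 25: x0=(-1.8424, -1.3258) x1=(0.8991, -1.3514)
step 26: x0=(-1.8496, -1.3417) x1=(0.8946, -1.3545)
step 27: x0=(-1.8568, -1.3576) x1=(0.8898, -1.3576)
step 28: x0=(-1.8637, -1.3735) x1=(0.8848, -1.3607)
step 29: x0=(-1.8706, -1.3894) x1=(0.8796, -1.3638)
step 30: x0=(-1.8773, -1.4053) x1=(0.8742, -1.3669)
step 31: x0=(-1.8839, -1.4213) x1=(0.8685, -1.3700)
step 32: x0=(-1.8904, -1.4372) x1=(0.8627, -1.3732)
step 33: x0=(-1.8968, -1.4531) x1=(0.8566, -1.3763)
step 34: x0=(-1.9030, -1.4690) x1=(0.8503, -1.3794)
step 35: x0=(-1.9091, -1.4849) x1=(0.8438, -1.3826)
step 36: x0=(-1.9151, -1.5008) x1=(0.8370, -1.3857)
step 37: x0=(-1.9210, -1.5166) x1=(0.8301, -1.3889)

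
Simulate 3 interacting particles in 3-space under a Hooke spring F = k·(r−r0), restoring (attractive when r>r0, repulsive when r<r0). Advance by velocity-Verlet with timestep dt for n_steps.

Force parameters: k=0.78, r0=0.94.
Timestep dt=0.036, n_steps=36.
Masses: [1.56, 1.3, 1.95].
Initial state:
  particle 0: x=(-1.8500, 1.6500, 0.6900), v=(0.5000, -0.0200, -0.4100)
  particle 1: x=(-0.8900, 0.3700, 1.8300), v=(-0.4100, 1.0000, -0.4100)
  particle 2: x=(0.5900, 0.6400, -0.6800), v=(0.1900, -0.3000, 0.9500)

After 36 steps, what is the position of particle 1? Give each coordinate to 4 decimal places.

step 0: x0=(-1.8500, 1.6500, 0.6900) x1=(-0.8900, 0.3700, 1.8300) x2=(0.5900, 0.6400, -0.6800)
step 1: x0=(-1.8313, 1.6488, 0.6751) x1=(-0.9046, 0.4063, 1.8143) x2=(0.5961, 0.6293, -0.6451)
step 2: x0=(-1.8112, 1.6468, 0.6601) x1=(-0.9187, 0.4433, 1.7969) x2=(0.6009, 0.6189, -0.6089)
step 3: x0=(-1.7898, 1.6440, 0.6448) x1=(-0.9324, 0.4808, 1.7779) x2=(0.6043, 0.6089, -0.5714)
step 4: x0=(-1.7670, 1.6403, 0.6294) x1=(-0.9456, 0.5188, 1.7571) x2=(0.6063, 0.5991, -0.5327)
step 5: x0=(-1.7430, 1.6358, 0.6138) x1=(-0.9584, 0.5572, 1.7348) x2=(0.6070, 0.5897, -0.4928)
step 6: x0=(-1.7177, 1.6305, 0.5980) x1=(-0.9706, 0.5961, 1.7109) x2=(0.6063, 0.5806, -0.4517)
step 7: x0=(-1.6913, 1.6245, 0.5822) x1=(-0.9823, 0.6353, 1.6856) x2=(0.6043, 0.5718, -0.4096)
step 8: x0=(-1.6636, 1.6178, 0.5662) x1=(-0.9934, 0.6748, 1.6588) x2=(0.6010, 0.5635, -0.3664)
step 9: x0=(-1.6348, 1.6104, 0.5501) x1=(-1.0040, 0.7146, 1.6307) x2=(0.5964, 0.5555, -0.3223)
step 10: x0=(-1.6050, 1.6023, 0.5339) x1=(-1.0139, 0.7546, 1.6013) x2=(0.5906, 0.5480, -0.2772)
step 11: x0=(-1.5741, 1.5936, 0.5177) x1=(-1.0233, 0.7947, 1.5707) x2=(0.5835, 0.5409, -0.2312)
step 12: x0=(-1.5422, 1.5843, 0.5014) x1=(-1.0320, 0.8348, 1.5390) x2=(0.5752, 0.5341, -0.1845)
step 13: x0=(-1.5093, 1.5744, 0.4850) x1=(-1.0401, 0.8751, 1.5062) x2=(0.5657, 0.5279, -0.1369)
step 14: x0=(-1.4755, 1.5640, 0.4686) x1=(-1.0476, 0.9153, 1.4724) x2=(0.5551, 0.5220, -0.0887)
step 15: x0=(-1.4409, 1.5530, 0.4521) x1=(-1.0544, 0.9555, 1.4377) x2=(0.5433, 0.5166, -0.0398)
step 16: x0=(-1.4055, 1.5416, 0.4356) x1=(-1.0606, 0.9956, 1.4021) x2=(0.5305, 0.5116, 0.0096)
step 17: x0=(-1.3693, 1.5297, 0.4190) x1=(-1.0661, 1.0355, 1.3658) x2=(0.5166, 0.5071, 0.0596)
step 18: x0=(-1.3323, 1.5174, 0.4024) x1=(-1.0710, 1.0753, 1.3289) x2=(0.5017, 0.5031, 0.1101)
step 19: x0=(-1.2947, 1.5047, 0.3858) x1=(-1.0752, 1.1149, 1.2913) x2=(0.4859, 0.4995, 0.1610)
step 20: x0=(-1.2565, 1.4916, 0.3691) x1=(-1.0788, 1.1543, 1.2532) x2=(0.4691, 0.4963, 0.2123)
step 21: x0=(-1.2176, 1.4782, 0.3524) x1=(-1.0818, 1.1933, 1.2146) x2=(0.4514, 0.4937, 0.2639)
step 22: x0=(-1.1782, 1.4645, 0.3356) x1=(-1.0842, 1.2321, 1.1757) x2=(0.4328, 0.4914, 0.3158)
step 23: x0=(-1.1383, 1.4504, 0.3188) x1=(-1.0859, 1.2706, 1.1365) x2=(0.4134, 0.4896, 0.3680)
step 24: x0=(-1.0979, 1.4361, 0.3019) x1=(-1.0871, 1.3088, 1.0971) x2=(0.3933, 0.4883, 0.4203)
step 25: x0=(-1.0571, 1.4214, 0.2850) x1=(-1.0877, 1.3467, 1.0576) x2=(0.3724, 0.4873, 0.4727)
step 26: x0=(-1.0158, 1.4065, 0.2681) x1=(-1.0878, 1.3842, 1.0179) x2=(0.3509, 0.4869, 0.5253)
step 27: x0=(-0.9741, 1.3914, 0.2511) x1=(-1.0873, 1.4214, 0.9782) x2=(0.3286, 0.4868, 0.5779)
step 28: x0=(-0.9320, 1.3760, 0.2340) x1=(-1.0864, 1.4583, 0.9385) x2=(0.3058, 0.4872, 0.6305)
step 29: x0=(-0.8896, 1.3604, 0.2170) x1=(-1.0850, 1.4948, 0.8989) x2=(0.2824, 0.4879, 0.6832)
step 30: x0=(-0.8469, 1.3445, 0.1999) x1=(-1.0832, 1.5310, 0.8594) x2=(0.2584, 0.4891, 0.7357)
step 31: x0=(-0.8039, 1.3284, 0.1828) x1=(-1.0810, 1.5669, 0.8199) x2=(0.2338, 0.4907, 0.7883)
step 32: x0=(-0.7605, 1.3120, 0.1657) x1=(-1.0784, 1.6025, 0.7806) x2=(0.2088, 0.4927, 0.8407)
step 33: x0=(-0.7169, 1.2954, 0.1487) x1=(-1.0754, 1.6377, 0.7415) x2=(0.1833, 0.4951, 0.8929)
step 34: x0=(-0.6731, 1.2786, 0.1318) x1=(-1.0720, 1.6727, 0.7025) x2=(0.1574, 0.4979, 0.9450)
step 35: x0=(-0.6290, 1.2616, 0.1150) x1=(-1.0683, 1.7072, 0.6636) x2=(0.1310, 0.5011, 0.9969)
step 36: x0=(-0.5847, 1.2443, 0.0983) x1=(-1.0641, 1.7414, 0.6250) x2=(0.1043, 0.5047, 1.0486)

(-1.0641, 1.7414, 0.6250)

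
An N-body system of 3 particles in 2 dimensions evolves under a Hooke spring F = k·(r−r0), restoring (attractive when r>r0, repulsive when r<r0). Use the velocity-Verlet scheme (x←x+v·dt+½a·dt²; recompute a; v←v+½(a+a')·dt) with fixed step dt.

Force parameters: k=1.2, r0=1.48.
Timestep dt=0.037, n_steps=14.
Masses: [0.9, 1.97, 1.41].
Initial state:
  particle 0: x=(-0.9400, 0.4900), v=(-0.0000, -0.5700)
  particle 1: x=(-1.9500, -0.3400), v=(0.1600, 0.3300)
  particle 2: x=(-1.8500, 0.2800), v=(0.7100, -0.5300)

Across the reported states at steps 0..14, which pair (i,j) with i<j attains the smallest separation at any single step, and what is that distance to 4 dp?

pair (1,2), distance 0.4917

step 0: x0=(-0.9400, 0.4900) x1=(-1.9500, -0.3400) x2=(-1.8500, 0.2800)
step 1: x0=(-0.9394, 0.4691) x1=(-1.9442, -0.3282) x2=(-1.8240, 0.2608)
step 2: x0=(-0.9375, 0.4487) x1=(-1.9387, -0.3172) x2=(-1.7984, 0.2425)
step 3: x0=(-0.9342, 0.4288) x1=(-1.9335, -0.3070) x2=(-1.7732, 0.2250)
step 4: x0=(-0.9295, 0.4094) x1=(-1.9286, -0.2977) x2=(-1.7484, 0.2084)
step 5: x0=(-0.9233, 0.3905) x1=(-1.9243, -0.2893) x2=(-1.7240, 0.1926)
step 6: x0=(-0.9155, 0.3723) x1=(-1.9204, -0.2817) x2=(-1.6998, 0.1777)
step 7: x0=(-0.9060, 0.3546) x1=(-1.9170, -0.2750) x2=(-1.6760, 0.1636)
step 8: x0=(-0.8949, 0.3374) x1=(-1.9143, -0.2692) x2=(-1.6523, 0.1503)
step 9: x0=(-0.8822, 0.3209) x1=(-1.9122, -0.2641) x2=(-1.6289, 0.1378)
step 10: x0=(-0.8676, 0.3049) x1=(-1.9108, -0.2599) x2=(-1.6056, 0.1261)
step 11: x0=(-0.8514, 0.2895) x1=(-1.9101, -0.2564) x2=(-1.5824, 0.1150)
step 12: x0=(-0.8333, 0.2746) x1=(-1.9101, -0.2536) x2=(-1.5593, 0.1046)
step 13: x0=(-0.8135, 0.2603) x1=(-1.9110, -0.2516) x2=(-1.5362, 0.0949)
step 14: x0=(-0.7920, 0.2465) x1=(-1.9127, -0.2501) x2=(-1.5131, 0.0857)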